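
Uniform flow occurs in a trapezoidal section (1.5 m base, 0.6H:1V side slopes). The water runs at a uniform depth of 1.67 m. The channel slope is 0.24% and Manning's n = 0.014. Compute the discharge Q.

Q = 12.3 m³/s

With bottom width b = 1.5 m and side slope z = 0.6: A = (b + zy)y = (1.5 + 0.6×1.67)×1.67 = 4.178 m²; P = b + 2y√(1+z²) = 1.5 + 2×1.67×1.166 = 5.395 m.
Hydraulic radius R = A/P = 4.178/5.395 = 0.7745 m.
Manning's equation: Q = (1/n) A R^(2/3) S^(1/2) = (1/0.014) × 4.178 × 0.7745^(2/3) × 0.0024^(1/2) = 12.3 m³/s.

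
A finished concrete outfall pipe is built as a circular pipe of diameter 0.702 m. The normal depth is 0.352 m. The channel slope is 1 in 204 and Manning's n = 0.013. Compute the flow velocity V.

For a circular section of diameter D = 0.702 m at depth y = 0.352 m, the central angle is θ = 2 arccos(1 − 2y/D) = 3.147 rad. Then A = (D²/8)(θ − sin θ) = 0.1942 m² and P = Dθ/2 = 1.105 m.
Hydraulic radius R = A/P = 0.1942/1.105 = 0.1758 m.
From Manning's equation, V = (1/n) R^(2/3) S^(1/2) = (1/0.013) × 0.1758^(2/3) × 0.004902^(1/2) = 1.69 m/s.

V = 1.69 m/s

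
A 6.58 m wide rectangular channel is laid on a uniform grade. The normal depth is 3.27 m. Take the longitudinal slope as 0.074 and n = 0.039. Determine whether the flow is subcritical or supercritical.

supercritical

Flow area A = b·y = 6.58 × 3.27 = 21.52 m². Wetted perimeter P = b + 2y = 6.58 + 2×3.27 = 13.12 m.
Hydraulic radius R = A/P = 21.52/13.12 = 1.64 m.
V = (1/n) R^(2/3) √S = (1/0.039) × 1.64^(2/3) × √0.074 = 9.7 m/s. Hydraulic depth D_h = A/T = 21.52/6.58 = 3.27 m.
Froude number Fr = V/√(g·D_h) = 9.7/√(9.81×3.27) = 1.71, which is greater than 1, so the flow is supercritical.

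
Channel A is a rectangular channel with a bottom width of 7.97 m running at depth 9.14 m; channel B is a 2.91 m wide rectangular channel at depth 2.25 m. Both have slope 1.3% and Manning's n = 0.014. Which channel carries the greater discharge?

channel A

Channel A: Flow area A = b·y = 7.97 × 9.14 = 72.85 m². Wetted perimeter P = b + 2y = 7.97 + 2×9.14 = 26.25 m. Hydraulic radius R = A/P = 72.85/26.25 = 2.775 m. Q_A = (1/0.014)·72.85·2.775^(2/3)·√0.013 = 1172 m³/s.
Channel B: Flow area A = b·y = 2.91 × 2.25 = 6.548 m². Wetted perimeter P = b + 2y = 2.91 + 2×2.25 = 7.41 m. Hydraulic radius R = A/P = 6.548/7.41 = 0.8836 m. Q_B = (1/0.014)·6.548·0.8836^(2/3)·√0.013 = 49.1 m³/s.
Q_A = 1172 m³/s vs Q_B = 49.1 m³/s, so channel A carries more.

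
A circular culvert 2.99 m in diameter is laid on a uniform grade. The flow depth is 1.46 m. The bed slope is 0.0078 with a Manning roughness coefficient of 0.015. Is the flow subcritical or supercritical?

For a circular section of diameter D = 2.99 m at depth y = 1.46 m, the central angle is θ = 2 arccos(1 − 2y/D) = 3.095 rad. Then A = (D²/8)(θ − sin θ) = 3.406 m² and P = Dθ/2 = 4.627 m.
Hydraulic radius R = A/P = 3.406/4.627 = 0.7362 m.
V = (1/n) R^(2/3) √S = (1/0.015) × 0.7362^(2/3) × √0.0078 = 4.8 m/s. Hydraulic depth D_h = A/T = 3.406/2.989 = 1.139 m.
Froude number Fr = V/√(g·D_h) = 4.8/√(9.81×1.139) = 1.44, which is greater than 1, so the flow is supercritical.

supercritical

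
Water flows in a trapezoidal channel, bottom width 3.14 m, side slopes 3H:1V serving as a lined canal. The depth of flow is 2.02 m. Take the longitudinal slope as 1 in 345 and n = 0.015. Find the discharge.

With bottom width b = 3.14 m and side slope z = 3: A = (b + zy)y = (3.14 + 3×2.02)×2.02 = 18.58 m²; P = b + 2y√(1+z²) = 3.14 + 2×2.02×3.162 = 15.92 m.
Hydraulic radius R = A/P = 18.58/15.92 = 1.168 m.
Manning's equation: Q = (1/n) A R^(2/3) S^(1/2) = (1/0.015) × 18.58 × 1.168^(2/3) × 0.002899^(1/2) = 74 m³/s.

Q = 74 m³/s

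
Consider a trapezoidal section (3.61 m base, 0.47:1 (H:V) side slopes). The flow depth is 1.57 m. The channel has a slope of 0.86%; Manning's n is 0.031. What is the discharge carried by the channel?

With bottom width b = 3.61 m and side slope z = 0.47: A = (b + zy)y = (3.61 + 0.47×1.57)×1.57 = 6.826 m²; P = b + 2y√(1+z²) = 3.61 + 2×1.57×1.105 = 7.08 m.
Hydraulic radius R = A/P = 6.826/7.08 = 0.9642 m.
Manning's equation: Q = (1/n) A R^(2/3) S^(1/2) = (1/0.031) × 6.826 × 0.9642^(2/3) × 0.0086^(1/2) = 19.9 m³/s.

Q = 19.9 m³/s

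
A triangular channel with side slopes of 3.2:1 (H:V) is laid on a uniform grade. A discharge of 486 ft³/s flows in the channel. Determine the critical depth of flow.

y_c = 4.28 ft

At critical depth, Q² T / (g A³) = 1, i.e. A³/T = Q²/g = 486²/32.2 = 7335.
At y = 5.43 ft: A³/T = 24170 — over.
At y = 3.12 ft: A³/T = 1514 — short.
At y = 4.28 ft: A³/T = 7353 — matches.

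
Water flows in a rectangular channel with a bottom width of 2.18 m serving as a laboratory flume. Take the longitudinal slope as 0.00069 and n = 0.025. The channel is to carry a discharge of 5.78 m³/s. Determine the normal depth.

Manning's equation rearranged: A R^(2/3) = nQ / (1·√S) = 0.025 × 5.78 / (√0.00069) = 5.501.
At y = 3.47 m: A R^(2/3) = 6.678 — over.
At y = 2.61 m: A R^(2/3) = 4.775 — short.
At y = 2.94 m: A R^(2/3) = 5.501 — close enough.

y_n = 2.94 m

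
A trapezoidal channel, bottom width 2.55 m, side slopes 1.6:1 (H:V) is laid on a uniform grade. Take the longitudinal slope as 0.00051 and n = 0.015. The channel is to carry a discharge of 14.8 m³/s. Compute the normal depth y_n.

y_n = 1.78 m

Manning's equation rearranged: A R^(2/3) = nQ / (1·√S) = 0.015 × 14.8 / (√0.00051) = 9.83.
Try y = 1.53 m: A R^(2/3) = 7.227 — low.
Try y = 1.94 m: A R^(2/3) = 11.77 — high.
Try y = 1.78 m: A R^(2/3) = 9.843 — ≈ 9.83.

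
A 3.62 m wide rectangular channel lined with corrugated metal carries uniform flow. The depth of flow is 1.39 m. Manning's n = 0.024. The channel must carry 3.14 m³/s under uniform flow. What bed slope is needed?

Flow area A = b·y = 3.62 × 1.39 = 5.032 m². Wetted perimeter P = b + 2y = 3.62 + 2×1.39 = 6.4 m.
Hydraulic radius R = A/P = 5.032/6.4 = 0.7862 m.
From Manning's equation, S = [nQ / (1 A R^(2/3))]² = [0.024 × 3.14 / (1 × 5.032 × 0.7862^(2/3))]² = 0.000309.

S = 0.000309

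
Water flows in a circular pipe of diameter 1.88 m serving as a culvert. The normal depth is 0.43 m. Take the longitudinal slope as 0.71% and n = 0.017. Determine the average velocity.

For a circular section of diameter D = 1.88 m at depth y = 0.43 m, the central angle is θ = 2 arccos(1 − 2y/D) = 1.995 rad. Then A = (D²/8)(θ − sin θ) = 0.4785 m² and P = Dθ/2 = 1.875 m.
Hydraulic radius R = A/P = 0.4785/1.875 = 0.2552 m.
From Manning's equation, V = (1/n) R^(2/3) S^(1/2) = (1/0.017) × 0.2552^(2/3) × 0.0071^(1/2) = 1.99 m/s.

V = 1.99 m/s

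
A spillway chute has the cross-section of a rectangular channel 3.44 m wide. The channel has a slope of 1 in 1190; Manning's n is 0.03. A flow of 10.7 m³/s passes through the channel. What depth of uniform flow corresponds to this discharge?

Manning's equation rearranged: A R^(2/3) = nQ / (1·√S) = 0.03 × 10.7 / (√0.0008403) = 11.07.
Trying y = 3.32 m: A R^(2/3) = 12.41 — too large.
Trying y = 2.29 m: A R^(2/3) = 7.784 — too small.
Trying y = 3.03 m: A R^(2/3) = 11.09 — matches.

y_n = 3.03 m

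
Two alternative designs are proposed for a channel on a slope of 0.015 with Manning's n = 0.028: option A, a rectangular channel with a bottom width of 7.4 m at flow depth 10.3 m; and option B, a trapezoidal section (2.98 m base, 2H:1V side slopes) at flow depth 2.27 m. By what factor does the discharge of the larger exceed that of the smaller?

7.31

Channel A: Flow area A = b·y = 7.4 × 10.3 = 76.22 m². Wetted perimeter P = b + 2y = 7.4 + 2×10.3 = 28 m. Hydraulic radius R = A/P = 76.22/28 = 2.722 m. Q_A = (1/0.028)·76.22·2.722^(2/3)·√0.015 = 650 m³/s.
Channel B: With bottom width b = 2.98 m and side slope z = 2: A = (b + zy)y = (2.98 + 2×2.27)×2.27 = 17.07 m²; P = b + 2y√(1+z²) = 2.98 + 2×2.27×2.236 = 13.13 m. Hydraulic radius R = A/P = 17.07/13.13 = 1.3 m. Q_B = (1/0.028)·17.07·1.3^(2/3)·√0.015 = 88.94 m³/s.
The larger discharge is 650 m³/s and the smaller is 88.94 m³/s; the ratio is 7.31.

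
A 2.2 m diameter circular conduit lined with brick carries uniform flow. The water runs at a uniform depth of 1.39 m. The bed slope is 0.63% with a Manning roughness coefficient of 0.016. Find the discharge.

Q = 9.19 m³/s

For a circular section of diameter D = 2.2 m at depth y = 1.39 m, the central angle is θ = 2 arccos(1 − 2y/D) = 3.675 rad. Then A = (D²/8)(θ − sin θ) = 2.531 m² and P = Dθ/2 = 4.043 m.
Hydraulic radius R = A/P = 2.531/4.043 = 0.6261 m.
Manning's equation: Q = (1/n) A R^(2/3) S^(1/2) = (1/0.016) × 2.531 × 0.6261^(2/3) × 0.0063^(1/2) = 9.19 m³/s.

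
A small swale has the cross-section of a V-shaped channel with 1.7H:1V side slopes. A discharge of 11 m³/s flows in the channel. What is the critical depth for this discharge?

y_c = 1.54 m

At critical depth, Q² T / (g A³) = 1, i.e. A³/T = Q²/g = 11²/9.81 = 12.33.
At y = 1.8 m: A³/T = 27.3 — over.
At y = 1.32 m: A³/T = 5.791 — short.
At y = 1.54 m: A³/T = 12.52 — close enough.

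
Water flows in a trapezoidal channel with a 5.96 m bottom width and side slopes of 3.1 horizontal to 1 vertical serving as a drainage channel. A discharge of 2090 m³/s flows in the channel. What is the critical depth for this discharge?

At critical depth, Q² T / (g A³) = 1, i.e. A³/T = Q²/g = 2090²/9.81 = 445300.
Try y = 6.62 m: A³/T = 114600 — short.
Try y = 10 m: A³/T = 742900 — over.
Try y = 8.94 m: A³/T = 444400 — ≈ 445300.

y_c = 8.94 m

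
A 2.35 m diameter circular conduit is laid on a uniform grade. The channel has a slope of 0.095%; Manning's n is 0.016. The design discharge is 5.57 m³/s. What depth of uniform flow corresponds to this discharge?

Manning's equation rearranged: A R^(2/3) = nQ / (1·√S) = 0.016 × 5.57 / (√0.00095) = 2.891.
Trying y = 2.13 m: A R^(2/3) = 3.251 — high.
Trying y = 1.58 m: A R^(2/3) = 2.413 — low.
Trying y = 1.83 m: A R^(2/3) = 2.893 — matches.

y_n = 1.83 m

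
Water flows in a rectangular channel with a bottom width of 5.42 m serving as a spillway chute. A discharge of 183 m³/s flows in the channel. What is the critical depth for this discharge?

For a rectangular channel, critical depth y_c = (q²/g)^(1/3) where q = Q/b = 183/5.42 = 33.76 m²/s.
So y_c = (33.76²/9.81)^(1/3) = 4.88 m.

y_c = 4.88 m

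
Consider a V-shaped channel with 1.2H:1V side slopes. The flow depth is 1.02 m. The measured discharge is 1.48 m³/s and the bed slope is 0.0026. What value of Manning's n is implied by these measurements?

n = 0.023

For a triangular section with side slope z = 1.2: A = zy² = 1.2×1.02² = 1.248 m²; P = 2y√(1+z²) = 2×1.02×1.562 = 3.187 m.
Hydraulic radius R = A/P = 1.248/3.187 = 0.3918 m.
Rearranging Manning's equation: n = (1/Q) A R^(2/3) S^(1/2) = (1/1.48) × 1.248 × 0.3918^(2/3) × √0.0026 = 0.023.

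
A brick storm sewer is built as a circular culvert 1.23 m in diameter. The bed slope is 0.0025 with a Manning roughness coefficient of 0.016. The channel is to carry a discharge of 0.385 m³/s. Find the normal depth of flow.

Manning's equation rearranged: A R^(2/3) = nQ / (1·√S) = 0.016 × 0.385 / (√0.0025) = 0.1232.
Try y = 0.336 m: A R^(2/3) = 0.08832 — too small.
Try y = 0.449 m: A R^(2/3) = 0.154 — too large.
Try y = 0.399 m: A R^(2/3) = 0.1232 — matches.

y_n = 0.399 m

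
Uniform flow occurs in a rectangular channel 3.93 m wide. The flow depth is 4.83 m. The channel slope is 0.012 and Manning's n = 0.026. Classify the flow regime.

Flow area A = b·y = 3.93 × 4.83 = 18.98 m². Wetted perimeter P = b + 2y = 3.93 + 2×4.83 = 13.59 m.
Hydraulic radius R = A/P = 18.98/13.59 = 1.397 m.
V = (1/n) R^(2/3) √S = (1/0.026) × 1.397^(2/3) × √0.012 = 5.265 m/s. Hydraulic depth D_h = A/T = 18.98/3.93 = 4.83 m.
Froude number Fr = V/√(g·D_h) = 5.265/√(9.81×4.83) = 0.765, which is less than 1, so the flow is subcritical.

subcritical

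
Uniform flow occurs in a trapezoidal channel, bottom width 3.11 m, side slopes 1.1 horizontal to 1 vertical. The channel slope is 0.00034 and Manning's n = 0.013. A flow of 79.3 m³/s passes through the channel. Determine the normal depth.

y_n = 4.31 m

Manning's equation rearranged: A R^(2/3) = nQ / (1·√S) = 0.013 × 79.3 / (√0.00034) = 55.91.
Trying y = 3.09 m: A R^(2/3) = 27.92 — low.
Trying y = 4.31 m: A R^(2/3) = 55.93 — ≈ 55.91.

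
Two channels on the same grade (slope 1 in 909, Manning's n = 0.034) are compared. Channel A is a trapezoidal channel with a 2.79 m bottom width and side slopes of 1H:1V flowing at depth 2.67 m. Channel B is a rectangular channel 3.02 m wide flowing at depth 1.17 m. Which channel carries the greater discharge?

Channel A: With bottom width b = 2.79 m and side slope z = 1: A = (b + zy)y = (2.79 + 1×2.67)×2.67 = 14.58 m²; P = b + 2y√(1+z²) = 2.79 + 2×2.67×1.414 = 10.34 m. Hydraulic radius R = A/P = 14.58/10.34 = 1.41 m. Q_A = (1/0.034)·14.58·1.41^(2/3)·√0.0011 = 17.88 m³/s.
Channel B: Flow area A = b·y = 3.02 × 1.17 = 3.533 m². Wetted perimeter P = b + 2y = 3.02 + 2×1.17 = 5.36 m. Hydraulic radius R = A/P = 3.533/5.36 = 0.6592 m. Q_B = (1/0.034)·3.533·0.6592^(2/3)·√0.0011 = 2.611 m³/s.
Q_A = 17.88 m³/s vs Q_B = 2.611 m³/s, so channel A carries more.

channel A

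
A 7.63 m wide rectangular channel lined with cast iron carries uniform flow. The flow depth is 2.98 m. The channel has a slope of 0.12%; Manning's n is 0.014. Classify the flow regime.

subcritical

Flow area A = b·y = 7.63 × 2.98 = 22.74 m². Wetted perimeter P = b + 2y = 7.63 + 2×2.98 = 13.59 m.
Hydraulic radius R = A/P = 22.74/13.59 = 1.673 m.
V = (1/n) R^(2/3) √S = (1/0.014) × 1.673^(2/3) × √0.0012 = 3.487 m/s. Hydraulic depth D_h = A/T = 22.74/7.63 = 2.98 m.
Froude number Fr = V/√(g·D_h) = 3.487/√(9.81×2.98) = 0.645, which is less than 1, so the flow is subcritical.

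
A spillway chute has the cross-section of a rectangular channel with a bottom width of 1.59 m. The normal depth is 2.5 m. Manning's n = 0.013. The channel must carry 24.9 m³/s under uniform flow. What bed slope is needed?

Flow area A = b·y = 1.59 × 2.5 = 3.975 m². Wetted perimeter P = b + 2y = 1.59 + 2×2.5 = 6.59 m.
Hydraulic radius R = A/P = 3.975/6.59 = 0.6032 m.
From Manning's equation, S = [nQ / (1 A R^(2/3))]² = [0.013 × 24.9 / (1 × 3.975 × 0.6032^(2/3))]² = 0.013.

S = 0.013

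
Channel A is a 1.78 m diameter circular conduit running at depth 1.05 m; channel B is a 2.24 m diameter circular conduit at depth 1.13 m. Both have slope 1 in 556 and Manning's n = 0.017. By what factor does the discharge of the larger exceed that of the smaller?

1.43

Channel A: For a circular section of diameter D = 1.78 m at depth y = 1.05 m, the central angle is θ = 2 arccos(1 − 2y/D) = 3.503 rad. Then A = (D²/8)(θ − sin θ) = 1.527 m² and P = Dθ/2 = 3.118 m. Hydraulic radius R = A/P = 1.527/3.118 = 0.4899 m. Q_A = (1/0.017)·1.527·0.4899^(2/3)·√0.001799 = 2.368 m³/s.
Channel B: For a circular section of diameter D = 2.24 m at depth y = 1.13 m, the central angle is θ = 2 arccos(1 − 2y/D) = 3.159 rad. Then A = (D²/8)(θ − sin θ) = 1.993 m² and P = Dθ/2 = 3.539 m. Hydraulic radius R = A/P = 1.993/3.539 = 0.5632 m. Q_B = (1/0.017)·1.993·0.5632^(2/3)·√0.001799 = 3.39 m³/s.
The larger discharge is 3.39 m³/s and the smaller is 2.368 m³/s; the ratio is 1.43.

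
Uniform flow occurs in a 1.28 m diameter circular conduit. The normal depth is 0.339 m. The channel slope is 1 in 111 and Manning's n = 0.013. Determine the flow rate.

Q = 0.675 m³/s

For a circular section of diameter D = 1.28 m at depth y = 0.339 m, the central angle is θ = 2 arccos(1 − 2y/D) = 2.162 rad. Then A = (D²/8)(θ − sin θ) = 0.2728 m² and P = Dθ/2 = 1.384 m.
Hydraulic radius R = A/P = 0.2728/1.384 = 0.1972 m.
Manning's equation: Q = (1/n) A R^(2/3) S^(1/2) = (1/0.013) × 0.2728 × 0.1972^(2/3) × 0.009009^(1/2) = 0.675 m³/s.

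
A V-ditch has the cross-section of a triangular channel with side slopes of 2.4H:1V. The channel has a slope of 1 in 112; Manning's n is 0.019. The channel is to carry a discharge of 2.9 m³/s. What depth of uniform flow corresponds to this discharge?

Manning's equation rearranged: A R^(2/3) = nQ / (1·√S) = 0.019 × 2.9 / (√0.008929) = 0.5831.
Trying y = 0.907 m: A R^(2/3) = 1.105 — high.
Trying y = 0.714 m: A R^(2/3) = 0.5837 — close enough.

y_n = 0.714 m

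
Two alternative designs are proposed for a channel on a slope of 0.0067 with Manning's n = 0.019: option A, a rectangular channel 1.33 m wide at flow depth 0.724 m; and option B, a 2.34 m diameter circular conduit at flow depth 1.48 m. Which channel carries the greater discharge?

channel B

Channel A: Flow area A = b·y = 1.33 × 0.724 = 0.9629 m². Wetted perimeter P = b + 2y = 1.33 + 2×0.724 = 2.778 m. Hydraulic radius R = A/P = 0.9629/2.778 = 0.3466 m. Q_A = (1/0.019)·0.9629·0.3466^(2/3)·√0.0067 = 2.047 m³/s.
Channel B: For a circular section of diameter D = 2.34 m at depth y = 1.48 m, the central angle is θ = 2 arccos(1 − 2y/D) = 3.678 rad. Then A = (D²/8)(θ − sin θ) = 2.867 m² and P = Dθ/2 = 4.303 m. Hydraulic radius R = A/P = 2.867/4.303 = 0.6663 m. Q_B = (1/0.019)·2.867·0.6663^(2/3)·√0.0067 = 9.422 m³/s.
Q_A = 2.047 m³/s vs Q_B = 9.422 m³/s, so channel B carries more.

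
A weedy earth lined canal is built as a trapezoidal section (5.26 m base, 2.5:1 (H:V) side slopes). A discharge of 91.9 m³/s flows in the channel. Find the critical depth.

y_c = 2.23 m

At critical depth, Q² T / (g A³) = 1, i.e. A³/T = Q²/g = 91.9²/9.81 = 860.9.
Try y = 1.65 m: A³/T = 274.9 — short.
Try y = 2.69 m: A³/T = 1791 — over.
Try y = 2.23 m: A³/T = 859.6 — close enough.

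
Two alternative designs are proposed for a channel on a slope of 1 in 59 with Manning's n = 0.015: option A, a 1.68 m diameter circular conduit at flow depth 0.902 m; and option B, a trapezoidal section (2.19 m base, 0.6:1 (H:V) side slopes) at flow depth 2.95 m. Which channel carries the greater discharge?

Channel A: For a circular section of diameter D = 1.68 m at depth y = 0.902 m, the central angle is θ = 2 arccos(1 − 2y/D) = 3.289 rad. Then A = (D²/8)(θ − sin θ) = 1.212 m² and P = Dθ/2 = 2.763 m. Hydraulic radius R = A/P = 1.212/2.763 = 0.4388 m. Q_A = (1/0.015)·1.212·0.4388^(2/3)·√0.01695 = 6.076 m³/s.
Channel B: With bottom width b = 2.19 m and side slope z = 0.6: A = (b + zy)y = (2.19 + 0.6×2.95)×2.95 = 11.68 m²; P = b + 2y√(1+z²) = 2.19 + 2×2.95×1.166 = 9.071 m. Hydraulic radius R = A/P = 11.68/9.071 = 1.288 m. Q_B = (1/0.015)·11.68·1.288^(2/3)·√0.01695 = 120 m³/s.
Q_A = 6.076 m³/s vs Q_B = 120 m³/s, so channel B carries more.

channel B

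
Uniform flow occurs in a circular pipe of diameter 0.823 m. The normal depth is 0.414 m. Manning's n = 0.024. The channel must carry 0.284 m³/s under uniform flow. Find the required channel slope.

For a circular section of diameter D = 0.823 m at depth y = 0.414 m, the central angle is θ = 2 arccos(1 − 2y/D) = 3.154 rad. Then A = (D²/8)(θ − sin θ) = 0.268 m² and P = Dθ/2 = 1.298 m.
Hydraulic radius R = A/P = 0.268/1.298 = 0.2065 m.
From Manning's equation, S = [nQ / (1 A R^(2/3))]² = [0.024 × 0.284 / (1 × 0.268 × 0.2065^(2/3))]² = 0.0053.

S = 0.0053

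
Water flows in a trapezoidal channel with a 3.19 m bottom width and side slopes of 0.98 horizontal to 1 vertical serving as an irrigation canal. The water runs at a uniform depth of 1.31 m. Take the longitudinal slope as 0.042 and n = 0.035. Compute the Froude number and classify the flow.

supercritical

With bottom width b = 3.19 m and side slope z = 0.98: A = (b + zy)y = (3.19 + 0.98×1.31)×1.31 = 5.861 m²; P = b + 2y√(1+z²) = 3.19 + 2×1.31×1.4 = 6.858 m.
Hydraulic radius R = A/P = 5.861/6.858 = 0.8545 m.
V = (1/n) R^(2/3) √S = (1/0.035) × 0.8545^(2/3) × √0.042 = 5.273 m/s. Hydraulic depth D_h = A/T = 5.861/5.758 = 1.018 m.
Froude number Fr = V/√(g·D_h) = 5.273/√(9.81×1.018) = 1.67, which is greater than 1, so the flow is supercritical.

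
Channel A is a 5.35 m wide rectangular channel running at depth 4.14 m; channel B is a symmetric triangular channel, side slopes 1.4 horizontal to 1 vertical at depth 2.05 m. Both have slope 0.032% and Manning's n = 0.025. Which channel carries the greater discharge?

channel A

Channel A: Flow area A = b·y = 5.35 × 4.14 = 22.15 m². Wetted perimeter P = b + 2y = 5.35 + 2×4.14 = 13.63 m. Hydraulic radius R = A/P = 22.15/13.63 = 1.625 m. Q_A = (1/0.025)·22.15·1.625^(2/3)·√0.00032 = 21.91 m³/s.
Channel B: For a triangular section with side slope z = 1.4: A = zy² = 1.4×2.05² = 5.883 m²; P = 2y√(1+z²) = 2×2.05×1.72 = 7.054 m. Hydraulic radius R = A/P = 5.883/7.054 = 0.8341 m. Q_B = (1/0.025)·5.883·0.8341^(2/3)·√0.00032 = 3.73 m³/s.
Q_A = 21.91 m³/s vs Q_B = 3.73 m³/s, so channel A carries more.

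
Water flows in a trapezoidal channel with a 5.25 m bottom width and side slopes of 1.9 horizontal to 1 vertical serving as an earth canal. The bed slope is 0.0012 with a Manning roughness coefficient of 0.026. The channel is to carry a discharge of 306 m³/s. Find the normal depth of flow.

y_n = 6.14 m

Manning's equation rearranged: A R^(2/3) = nQ / (1·√S) = 0.026 × 306 / (√0.0012) = 229.7.
Trying y = 6.91 m: A R^(2/3) = 300.3 — too large.
Trying y = 5.14 m: A R^(2/3) = 154.2 — too small.
Trying y = 6.14 m: A R^(2/3) = 229.5 — matches.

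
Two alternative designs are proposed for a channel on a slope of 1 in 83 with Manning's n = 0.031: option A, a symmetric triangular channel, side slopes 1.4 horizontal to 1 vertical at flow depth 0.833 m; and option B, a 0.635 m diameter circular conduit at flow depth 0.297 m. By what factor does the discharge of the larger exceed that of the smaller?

11.4

Channel A: For a triangular section with side slope z = 1.4: A = zy² = 1.4×0.833² = 0.9714 m²; P = 2y√(1+z²) = 2×0.833×1.72 = 2.866 m. Hydraulic radius R = A/P = 0.9714/2.866 = 0.3389 m. Q_A = (1/0.031)·0.9714·0.3389^(2/3)·√0.01205 = 1.672 m³/s.
Channel B: For a circular section of diameter D = 0.635 m at depth y = 0.297 m, the central angle is θ = 2 arccos(1 − 2y/D) = 3.012 rad. Then A = (D²/8)(θ − sin θ) = 0.1453 m² and P = Dθ/2 = 0.9564 m. Hydraulic radius R = A/P = 0.1453/0.9564 = 0.152 m. Q_B = (1/0.031)·0.1453·0.152^(2/3)·√0.01205 = 0.1465 m³/s.
The larger discharge is 1.672 m³/s and the smaller is 0.1465 m³/s; the ratio is 11.4.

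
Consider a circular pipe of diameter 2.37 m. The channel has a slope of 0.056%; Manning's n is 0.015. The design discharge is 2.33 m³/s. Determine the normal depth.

Manning's equation rearranged: A R^(2/3) = nQ / (1·√S) = 0.015 × 2.33 / (√0.00056) = 1.477.
Trying y = 0.909 m: A R^(2/3) = 0.9708 — too small.
Trying y = 1.3 m: A R^(2/3) = 1.815 — too large.
Trying y = 1.15 m: A R^(2/3) = 1.478 — ≈ 1.477.

y_n = 1.15 m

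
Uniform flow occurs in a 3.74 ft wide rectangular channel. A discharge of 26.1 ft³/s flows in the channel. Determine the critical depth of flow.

For a rectangular channel, critical depth y_c = (q²/g)^(1/3) where q = Q/b = 26.1/3.74 = 6.979 ft²/s.
So y_c = (6.979²/32.2)^(1/3) = 1.15 ft.

y_c = 1.15 ft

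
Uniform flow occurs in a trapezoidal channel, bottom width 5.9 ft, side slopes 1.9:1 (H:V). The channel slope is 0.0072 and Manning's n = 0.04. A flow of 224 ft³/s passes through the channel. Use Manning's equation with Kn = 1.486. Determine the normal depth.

Manning's equation rearranged: A R^(2/3) = nQ / (1.486·√S) = 0.04 × 224 / (1.486 × √0.0072) = 71.06.
At y = 4.39 ft: A R^(2/3) = 116 — too large.
At y = 2.73 ft: A R^(2/3) = 43.41 — too small.
At y = 3.48 ft: A R^(2/3) = 71.15 — ≈ 71.06.

y_n = 3.48 ft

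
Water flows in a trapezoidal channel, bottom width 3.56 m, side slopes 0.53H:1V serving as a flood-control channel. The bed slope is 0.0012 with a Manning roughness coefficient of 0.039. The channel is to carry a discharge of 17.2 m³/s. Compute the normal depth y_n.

y_n = 2.93 m

Manning's equation rearranged: A R^(2/3) = nQ / (1·√S) = 0.039 × 17.2 / (√0.0012) = 19.36.
Try y = 3.44 m: A R^(2/3) = 25.67 — over.
Try y = 2 m: A R^(2/3) = 10.1 — short.
Try y = 2.93 m: A R^(2/3) = 19.37 — close enough.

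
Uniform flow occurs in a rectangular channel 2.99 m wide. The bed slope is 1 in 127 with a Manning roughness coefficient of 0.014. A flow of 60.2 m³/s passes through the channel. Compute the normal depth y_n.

Manning's equation rearranged: A R^(2/3) = nQ / (1·√S) = 0.014 × 60.2 / (√0.007874) = 9.498.
Try y = 2.25 m: A R^(2/3) = 6.263 — too small.
Try y = 3.49 m: A R^(2/3) = 10.76 — too large.
Try y = 3.15 m: A R^(2/3) = 9.505 — matches.

y_n = 3.15 m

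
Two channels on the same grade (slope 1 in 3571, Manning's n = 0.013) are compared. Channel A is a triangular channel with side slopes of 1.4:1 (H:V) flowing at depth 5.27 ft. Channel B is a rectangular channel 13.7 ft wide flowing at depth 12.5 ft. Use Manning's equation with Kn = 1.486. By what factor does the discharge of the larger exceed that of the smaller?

7.14

Channel A: For a triangular section with side slope z = 1.4: A = zy² = 1.4×5.27² = 38.88 ft²; P = 2y√(1+z²) = 2×5.27×1.72 = 18.13 ft. Hydraulic radius R = A/P = 38.88/18.13 = 2.144 ft. Q_A = (1.486/0.013)·38.88·2.144^(2/3)·√0.00028 = 123.7 ft³/s.
Channel B: Flow area A = b·y = 13.7 × 12.5 = 171.2 ft². Wetted perimeter P = b + 2y = 13.7 + 2×12.5 = 38.7 ft. Hydraulic radius R = A/P = 171.2/38.7 = 4.425 ft. Q_B = (1.486/0.013)·171.2·4.425^(2/3)·√0.00028 = 882.9 ft³/s.
The larger discharge is 882.9 ft³/s and the smaller is 123.7 ft³/s; the ratio is 7.14.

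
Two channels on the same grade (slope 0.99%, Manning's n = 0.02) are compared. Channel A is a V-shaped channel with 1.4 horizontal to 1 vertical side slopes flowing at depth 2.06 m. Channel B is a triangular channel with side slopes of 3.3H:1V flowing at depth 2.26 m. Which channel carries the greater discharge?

Channel A: For a triangular section with side slope z = 1.4: A = zy² = 1.4×2.06² = 5.941 m²; P = 2y√(1+z²) = 2×2.06×1.72 = 7.088 m. Hydraulic radius R = A/P = 5.941/7.088 = 0.8381 m. Q_A = (1/0.02)·5.941·0.8381^(2/3)·√0.0099 = 26.27 m³/s.
Channel B: For a triangular section with side slope z = 3.3: A = zy² = 3.3×2.26² = 16.86 m²; P = 2y√(1+z²) = 2×2.26×3.448 = 15.59 m. Hydraulic radius R = A/P = 16.86/15.59 = 1.081 m. Q_B = (1/0.02)·16.86·1.081^(2/3)·√0.0099 = 88.35 m³/s.
Q_A = 26.27 m³/s vs Q_B = 88.35 m³/s, so channel B carries more.

channel B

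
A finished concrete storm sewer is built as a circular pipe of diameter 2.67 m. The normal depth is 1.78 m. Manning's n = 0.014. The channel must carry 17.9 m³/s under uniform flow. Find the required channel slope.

S = 0.00559

For a circular section of diameter D = 2.67 m at depth y = 1.78 m, the central angle is θ = 2 arccos(1 − 2y/D) = 3.821 rad. Then A = (D²/8)(θ − sin θ) = 3.965 m² and P = Dθ/2 = 5.101 m.
Hydraulic radius R = A/P = 3.965/5.101 = 0.7773 m.
From Manning's equation, S = [nQ / (1 A R^(2/3))]² = [0.014 × 17.9 / (1 × 3.965 × 0.7773^(2/3))]² = 0.00559.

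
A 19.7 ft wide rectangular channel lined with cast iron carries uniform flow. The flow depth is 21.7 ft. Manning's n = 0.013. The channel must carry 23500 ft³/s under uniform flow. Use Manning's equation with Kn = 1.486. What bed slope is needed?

S = 0.018

Flow area A = b·y = 19.7 × 21.7 = 427.5 ft². Wetted perimeter P = b + 2y = 19.7 + 2×21.7 = 63.1 ft.
Hydraulic radius R = A/P = 427.5/63.1 = 6.775 ft.
From Manning's equation, S = [nQ / (1.486 A R^(2/3))]² = [0.013 × 23500 / (1.486 × 427.5 × 6.775^(2/3))]² = 0.018.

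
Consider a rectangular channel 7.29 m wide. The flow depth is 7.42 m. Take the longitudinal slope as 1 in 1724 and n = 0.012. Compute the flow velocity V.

V = 3.64 m/s

Flow area A = b·y = 7.29 × 7.42 = 54.09 m². Wetted perimeter P = b + 2y = 7.29 + 2×7.42 = 22.13 m.
Hydraulic radius R = A/P = 54.09/22.13 = 2.444 m.
From Manning's equation, V = (1/n) R^(2/3) S^(1/2) = (1/0.012) × 2.444^(2/3) × 0.00058^(1/2) = 3.64 m/s.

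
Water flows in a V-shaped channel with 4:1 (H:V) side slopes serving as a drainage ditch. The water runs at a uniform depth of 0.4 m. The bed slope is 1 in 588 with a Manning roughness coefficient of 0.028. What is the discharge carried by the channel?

Q = 0.316 m³/s

For a triangular section with side slope z = 4: A = zy² = 4×0.4² = 0.64 m²; P = 2y√(1+z²) = 2×0.4×4.123 = 3.298 m.
Hydraulic radius R = A/P = 0.64/3.298 = 0.194 m.
Manning's equation: Q = (1/n) A R^(2/3) S^(1/2) = (1/0.028) × 0.64 × 0.194^(2/3) × 0.001701^(1/2) = 0.316 m³/s.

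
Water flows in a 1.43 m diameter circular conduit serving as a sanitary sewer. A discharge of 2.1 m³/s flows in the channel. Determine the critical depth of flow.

At critical depth, Q² T / (g A³) = 1, i.e. A³/T = Q²/g = 2.1²/9.81 = 0.4495.
Try y = 0.517 m: A³/T = 0.1044 — too small.
Try y = 0.893 m: A³/T = 0.8476 — too large.
Try y = 0.757 m: A³/T = 0.4503 — matches.

y_c = 0.757 m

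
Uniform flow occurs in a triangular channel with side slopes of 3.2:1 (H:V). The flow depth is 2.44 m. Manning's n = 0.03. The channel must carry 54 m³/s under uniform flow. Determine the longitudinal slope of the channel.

S = 0.0059

For a triangular section with side slope z = 3.2: A = zy² = 3.2×2.44² = 19.05 m²; P = 2y√(1+z²) = 2×2.44×3.353 = 16.36 m.
Hydraulic radius R = A/P = 19.05/16.36 = 1.164 m.
From Manning's equation, S = [nQ / (1 A R^(2/3))]² = [0.03 × 54 / (1 × 19.05 × 1.164^(2/3))]² = 0.0059.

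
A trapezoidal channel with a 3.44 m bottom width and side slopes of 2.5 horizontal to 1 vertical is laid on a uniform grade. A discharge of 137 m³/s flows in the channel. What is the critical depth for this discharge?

y_c = 3 m

At critical depth, Q² T / (g A³) = 1, i.e. A³/T = Q²/g = 137²/9.81 = 1913.
At y = 2.27 m: A³/T = 598.9 — too small.
At y = 3.55 m: A³/T = 3943 — too large.
At y = 3 m: A³/T = 1917 — matches.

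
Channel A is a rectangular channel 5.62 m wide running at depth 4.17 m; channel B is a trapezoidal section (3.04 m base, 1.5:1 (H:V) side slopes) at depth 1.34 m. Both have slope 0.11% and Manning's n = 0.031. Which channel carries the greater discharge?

Channel A: Flow area A = b·y = 5.62 × 4.17 = 23.44 m². Wetted perimeter P = b + 2y = 5.62 + 2×4.17 = 13.96 m. Hydraulic radius R = A/P = 23.44/13.96 = 1.679 m. Q_A = (1/0.031)·23.44·1.679^(2/3)·√0.0011 = 35.42 m³/s.
Channel B: With bottom width b = 3.04 m and side slope z = 1.5: A = (b + zy)y = (3.04 + 1.5×1.34)×1.34 = 6.767 m²; P = b + 2y√(1+z²) = 3.04 + 2×1.34×1.803 = 7.871 m. Hydraulic radius R = A/P = 6.767/7.871 = 0.8597 m. Q_B = (1/0.031)·6.767·0.8597^(2/3)·√0.0011 = 6.546 m³/s.
Q_A = 35.42 m³/s vs Q_B = 6.546 m³/s, so channel A carries more.

channel A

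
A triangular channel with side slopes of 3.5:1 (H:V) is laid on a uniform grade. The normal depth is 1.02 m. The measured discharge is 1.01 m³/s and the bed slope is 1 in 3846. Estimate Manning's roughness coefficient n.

n = 0.0362

For a triangular section with side slope z = 3.5: A = zy² = 3.5×1.02² = 3.641 m²; P = 2y√(1+z²) = 2×1.02×3.64 = 7.426 m.
Hydraulic radius R = A/P = 3.641/7.426 = 0.4904 m.
Rearranging Manning's equation: n = (1/Q) A R^(2/3) S^(1/2) = (1/1.01) × 3.641 × 0.4904^(2/3) × √0.00026 = 0.0362.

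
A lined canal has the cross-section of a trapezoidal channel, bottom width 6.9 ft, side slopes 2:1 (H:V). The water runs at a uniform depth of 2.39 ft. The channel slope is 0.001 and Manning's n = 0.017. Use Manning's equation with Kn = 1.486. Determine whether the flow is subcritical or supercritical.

subcritical

With bottom width b = 6.9 ft and side slope z = 2: A = (b + zy)y = (6.9 + 2×2.39)×2.39 = 27.92 ft²; P = b + 2y√(1+z²) = 6.9 + 2×2.39×2.236 = 17.59 ft.
Hydraulic radius R = A/P = 27.92/17.59 = 1.587 ft.
V = (1.486/n) R^(2/3) √S = (1.486/0.017) × 1.587^(2/3) × √0.001 = 3.761 ft/s. Hydraulic depth D_h = A/T = 27.92/16.46 = 1.696 ft.
Froude number Fr = V/√(g·D_h) = 3.761/√(32.2×1.696) = 0.509, which is less than 1, so the flow is subcritical.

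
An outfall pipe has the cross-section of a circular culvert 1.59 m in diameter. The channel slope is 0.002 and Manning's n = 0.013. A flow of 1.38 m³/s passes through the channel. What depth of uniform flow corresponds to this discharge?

y_n = 0.673 m

Manning's equation rearranged: A R^(2/3) = nQ / (1·√S) = 0.013 × 1.38 / (√0.002) = 0.4012.
Try y = 0.548 m: A R^(2/3) = 0.2742 — low.
Try y = 0.772 m: A R^(2/3) = 0.5105 — high.
Try y = 0.673 m: A R^(2/3) = 0.4008 — ≈ 0.4012.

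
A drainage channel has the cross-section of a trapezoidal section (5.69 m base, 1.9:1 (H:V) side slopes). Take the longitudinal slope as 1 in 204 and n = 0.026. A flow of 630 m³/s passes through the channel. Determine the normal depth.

Manning's equation rearranged: A R^(2/3) = nQ / (1·√S) = 0.026 × 630 / (√0.004902) = 234.
Trying y = 7.6 m: A R^(2/3) = 385 — too large.
Trying y = 5.16 m: A R^(2/3) = 161.5 — too small.
Trying y = 6.1 m: A R^(2/3) = 233.9 — ≈ 234.

y_n = 6.1 m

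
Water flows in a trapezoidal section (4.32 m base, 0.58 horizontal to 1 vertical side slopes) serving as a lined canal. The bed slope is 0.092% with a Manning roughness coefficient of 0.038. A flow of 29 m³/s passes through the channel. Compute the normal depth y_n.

y_n = 3.71 m

Manning's equation rearranged: A R^(2/3) = nQ / (1·√S) = 0.038 × 29 / (√0.00092) = 36.33.
Trying y = 2.64 m: A R^(2/3) = 20.08 — low.
Trying y = 4.13 m: A R^(2/3) = 44.02 — high.
Trying y = 3.71 m: A R^(2/3) = 36.33 — close enough.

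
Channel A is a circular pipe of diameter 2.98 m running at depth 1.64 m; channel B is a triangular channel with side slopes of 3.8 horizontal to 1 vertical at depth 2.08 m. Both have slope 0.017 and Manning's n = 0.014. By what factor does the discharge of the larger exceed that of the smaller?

Channel A: For a circular section of diameter D = 2.98 m at depth y = 1.64 m, the central angle is θ = 2 arccos(1 − 2y/D) = 3.343 rad. Then A = (D²/8)(θ − sin θ) = 3.934 m² and P = Dθ/2 = 4.981 m. Hydraulic radius R = A/P = 3.934/4.981 = 0.7896 m. Q_A = (1/0.014)·3.934·0.7896^(2/3)·√0.017 = 31.3 m³/s.
Channel B: For a triangular section with side slope z = 3.8: A = zy² = 3.8×2.08² = 16.44 m²; P = 2y√(1+z²) = 2×2.08×3.929 = 16.35 m. Hydraulic radius R = A/P = 16.44/16.35 = 1.006 m. Q_B = (1/0.014)·16.44·1.006^(2/3)·√0.017 = 153.7 m³/s.
The larger discharge is 153.7 m³/s and the smaller is 31.3 m³/s; the ratio is 4.91.

4.91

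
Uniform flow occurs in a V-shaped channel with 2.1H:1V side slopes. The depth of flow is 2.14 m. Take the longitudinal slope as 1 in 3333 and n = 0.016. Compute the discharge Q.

Q = 10.2 m³/s

For a triangular section with side slope z = 2.1: A = zy² = 2.1×2.14² = 9.617 m²; P = 2y√(1+z²) = 2×2.14×2.326 = 9.955 m.
Hydraulic radius R = A/P = 9.617/9.955 = 0.9661 m.
Manning's equation: Q = (1/n) A R^(2/3) S^(1/2) = (1/0.016) × 9.617 × 0.9661^(2/3) × 0.0003^(1/2) = 10.2 m³/s.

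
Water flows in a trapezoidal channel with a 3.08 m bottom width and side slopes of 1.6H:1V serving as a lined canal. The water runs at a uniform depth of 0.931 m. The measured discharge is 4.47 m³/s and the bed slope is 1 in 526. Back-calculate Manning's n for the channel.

With bottom width b = 3.08 m and side slope z = 1.6: A = (b + zy)y = (3.08 + 1.6×0.931)×0.931 = 4.254 m²; P = b + 2y√(1+z²) = 3.08 + 2×0.931×1.887 = 6.593 m.
Hydraulic radius R = A/P = 4.254/6.593 = 0.6453 m.
Rearranging Manning's equation: n = (1/Q) A R^(2/3) S^(1/2) = (1/4.47) × 4.254 × 0.6453^(2/3) × √0.001901 = 0.031.

n = 0.031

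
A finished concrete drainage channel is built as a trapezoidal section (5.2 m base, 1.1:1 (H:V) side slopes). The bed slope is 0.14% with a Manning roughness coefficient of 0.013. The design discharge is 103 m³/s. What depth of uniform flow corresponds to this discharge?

y_n = 2.91 m

Manning's equation rearranged: A R^(2/3) = nQ / (1·√S) = 0.013 × 103 / (√0.0014) = 35.79.
Trying y = 2.04 m: A R^(2/3) = 18.53 — too small.
Trying y = 3.29 m: A R^(2/3) = 45.08 — too large.
Trying y = 2.91 m: A R^(2/3) = 35.7 — matches.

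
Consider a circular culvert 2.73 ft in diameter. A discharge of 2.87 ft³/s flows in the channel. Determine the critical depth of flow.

y_c = 0.541 ft

At critical depth, Q² T / (g A³) = 1, i.e. A³/T = Q²/g = 2.87²/32.2 = 0.2558.
Trying y = 0.466 ft: A³/T = 0.1423 — too small.
Trying y = 0.621 ft: A³/T = 0.4385 — too large.
Trying y = 0.541 ft: A³/T = 0.2557 — close enough.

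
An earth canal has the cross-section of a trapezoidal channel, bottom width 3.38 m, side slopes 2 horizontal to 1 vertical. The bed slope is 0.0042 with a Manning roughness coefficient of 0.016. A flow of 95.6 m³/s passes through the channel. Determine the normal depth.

Manning's equation rearranged: A R^(2/3) = nQ / (1·√S) = 0.016 × 95.6 / (√0.0042) = 23.6.
Trying y = 2.08 m: A R^(2/3) = 18.07 — too small.
Trying y = 2.36 m: A R^(2/3) = 23.6 — ≈ 23.6.

y_n = 2.36 m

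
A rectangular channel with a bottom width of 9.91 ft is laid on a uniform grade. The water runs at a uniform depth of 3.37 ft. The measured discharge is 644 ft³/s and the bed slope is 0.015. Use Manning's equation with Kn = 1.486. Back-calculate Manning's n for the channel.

Flow area A = b·y = 9.91 × 3.37 = 33.4 ft². Wetted perimeter P = b + 2y = 9.91 + 2×3.37 = 16.65 ft.
Hydraulic radius R = A/P = 33.4/16.65 = 2.006 ft.
Rearranging Manning's equation: n = (1.486/Q) A R^(2/3) S^(1/2) = (1.486/644) × 33.4 × 2.006^(2/3) × √0.015 = 0.015.

n = 0.015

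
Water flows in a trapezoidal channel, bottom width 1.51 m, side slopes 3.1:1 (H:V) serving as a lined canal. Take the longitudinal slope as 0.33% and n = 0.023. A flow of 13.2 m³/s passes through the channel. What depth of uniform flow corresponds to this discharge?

y_n = 1.25 m

Manning's equation rearranged: A R^(2/3) = nQ / (1·√S) = 0.023 × 13.2 / (√0.0033) = 5.285.
At y = 1.37 m: A R^(2/3) = 6.544 — high.
At y = 1.12 m: A R^(2/3) = 4.116 — low.
At y = 1.25 m: A R^(2/3) = 5.293 — ≈ 5.285.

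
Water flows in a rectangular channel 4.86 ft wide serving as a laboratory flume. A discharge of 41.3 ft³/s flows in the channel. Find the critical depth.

y_c = 1.31 ft

For a rectangular channel, critical depth y_c = (q²/g)^(1/3) where q = Q/b = 41.3/4.86 = 8.498 ft²/s.
So y_c = (8.498²/32.2)^(1/3) = 1.31 ft.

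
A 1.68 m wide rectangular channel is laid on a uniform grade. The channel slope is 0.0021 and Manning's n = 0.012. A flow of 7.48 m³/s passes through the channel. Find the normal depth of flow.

Manning's equation rearranged: A R^(2/3) = nQ / (1·√S) = 0.012 × 7.48 / (√0.0021) = 1.959.
At y = 1.89 m: A R^(2/3) = 2.212 — high.
At y = 1.71 m: A R^(2/3) = 1.959 — matches.

y_n = 1.71 m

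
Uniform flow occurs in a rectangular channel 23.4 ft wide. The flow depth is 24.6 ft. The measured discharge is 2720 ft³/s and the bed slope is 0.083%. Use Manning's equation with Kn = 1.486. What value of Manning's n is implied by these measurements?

Flow area A = b·y = 23.4 × 24.6 = 575.6 ft². Wetted perimeter P = b + 2y = 23.4 + 2×24.6 = 72.6 ft.
Hydraulic radius R = A/P = 575.6/72.6 = 7.929 ft.
Rearranging Manning's equation: n = (1.486/Q) A R^(2/3) S^(1/2) = (1.486/2720) × 575.6 × 7.929^(2/3) × √0.00083 = 0.036.

n = 0.036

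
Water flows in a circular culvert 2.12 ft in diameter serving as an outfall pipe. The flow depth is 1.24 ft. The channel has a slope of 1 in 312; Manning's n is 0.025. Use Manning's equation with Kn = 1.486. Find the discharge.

Q = 5.02 ft³/s

For a circular section of diameter D = 2.12 ft at depth y = 1.24 ft, the central angle is θ = 2 arccos(1 − 2y/D) = 3.483 rad. Then A = (D²/8)(θ − sin θ) = 2.145 ft² and P = Dθ/2 = 3.692 ft.
Hydraulic radius R = A/P = 2.145/3.692 = 0.5809 ft.
Manning's equation: Q = (1.486/n) A R^(2/3) S^(1/2) = (1.486/0.025) × 2.145 × 0.5809^(2/3) × 0.003205^(1/2) = 5.02 ft³/s.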